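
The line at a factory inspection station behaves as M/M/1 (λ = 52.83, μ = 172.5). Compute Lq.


ρ = 52.83/172.5 = 0.3063
Lq = ρ²/(1−ρ) = 0.09380/0.6937 = 0.1352

Final: 0.1352


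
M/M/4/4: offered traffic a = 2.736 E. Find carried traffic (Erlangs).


B(4,2.736) = 0.176517 (Erlang-B)
Carried load = a(1 − B) = 2.736·(1 − 0.176517) = 2.736·0.823483 = 2.2530 E

Final: 2.2530 Erlangs


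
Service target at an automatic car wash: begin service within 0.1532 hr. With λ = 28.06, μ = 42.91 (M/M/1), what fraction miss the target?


ρ = 28.06/42.91 = 0.6539
P(Wq > t) = ρ·e^{−(μ−λ)t} = 0.6539·e^{−2.2750}
= 0.6539·0.102795 = 0.067220

Final: 0.067220


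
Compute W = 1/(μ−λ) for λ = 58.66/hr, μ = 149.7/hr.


W = 1/(μ−λ) = 1/(149.7 − 58.66) = 1/91.04 = 0.01098 hr

Final: 0.01098 hr


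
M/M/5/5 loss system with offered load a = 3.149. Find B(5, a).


B(c,a) = (a^c/c!) / Σ_{k=0}^{c} a^k/k!
a^5/5! = 2.580370
Σ terms (k=0..5): 1.00000 + 3.14900 + 4.95810 + 5.20435 + 4.09713 + 2.58037 = 20.988951
B = 2.580370/20.988951 = 0.122939

Final: 0.122939


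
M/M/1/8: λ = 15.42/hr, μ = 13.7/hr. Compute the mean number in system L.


ρ = 15.42/13.7 = 1.1255
L = ρ[1 − (K+1)ρ^K + Kρ^(K+1)] / [(1−ρ)(1−ρ^(K+1))]
Numerator: 1.1255·(1 − 9·2.575790 + 8·2.899174) = 1.138245
Denominator: (-0.1255)·(-1.899174) = 0.238436
L = 1.138245/0.238436 = 4.7738

Final: 4.7738


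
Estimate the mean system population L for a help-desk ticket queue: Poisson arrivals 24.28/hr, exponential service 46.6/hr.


ρ = λ/μ = 24.28/46.6 = 0.5210
L = ρ/(1−ρ) = 0.5210/(1 − 0.5210) = 0.5210/0.4790 = 1.0878

Final: 1.0878


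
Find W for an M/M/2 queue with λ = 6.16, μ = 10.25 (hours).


a = 0.6010; ρ = 0.3005; P₀ = 0.537884
Lq = P₀·a^c·ρ/(c!(1−ρ)²) = 0.05965
Wq = Lq/λ = 0.05965/6.16 = 0.009683 hr
W = Wq + 1/μ = 0.009683 + 0.09756 = 0.10724 hr

Final: 0.10724 hr


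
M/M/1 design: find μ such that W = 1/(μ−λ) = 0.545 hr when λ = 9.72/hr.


W = 1/(μ−λ) ⇒ μ − λ = 1/W = 1/0.545 = 1.8349
μ = λ + 1/W = 9.72 + 1.8349 = 11.5549 per hr

Final: 11.5549 /hr


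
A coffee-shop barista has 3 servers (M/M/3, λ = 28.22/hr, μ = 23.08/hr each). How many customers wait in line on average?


a = λ/μ = 1.2227; ρ = a/3 = 0.4076
P₀ = 0.286989
Lq = P₀·a^c·ρ / (c!·(1−ρ)²) = 0.286989·1.82795·0.4076/(6·0.35098)
= 0.10153

Final: 0.10153


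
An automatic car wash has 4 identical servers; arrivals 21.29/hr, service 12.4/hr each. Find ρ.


ρ = λ/(cμ) = 21.29/(4·12.4) = 21.29/49.60 = 0.4292

Final: 0.4292


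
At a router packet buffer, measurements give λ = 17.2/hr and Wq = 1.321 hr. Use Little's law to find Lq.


Lq = λWq = 17.2·1.321 = 22.7212

Final: 22.7212


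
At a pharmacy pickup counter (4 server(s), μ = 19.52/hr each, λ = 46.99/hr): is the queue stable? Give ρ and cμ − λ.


Total capacity cμ = 4·19.52 = 78.08/hr
ρ = λ/(cμ) = 46.99/78.08 = 0.6018
Stable ⇔ ρ < 1: YES
Spare capacity = cμ − λ = 78.08 − 46.99 = 31.09/hr

Final: ρ = 0.6018; stable; margin = 31.09/hr


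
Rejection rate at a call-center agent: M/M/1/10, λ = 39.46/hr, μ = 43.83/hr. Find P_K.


ρ = λ/μ = 39.46/43.83 = 0.9003
P_K = (1−ρ)ρ^K/(1−ρ^(K+1)) = (0.09970·0.349829)/(1 − 0.314950)
= 0.034879/0.685050 = 0.050915

Final: 0.050915


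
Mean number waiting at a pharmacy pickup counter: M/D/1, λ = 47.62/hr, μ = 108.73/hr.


ρ = 47.62/108.73 = 0.4380
M/D/1: Lq = ρ²/(2(1−ρ)) = 0.1918/(2·0.5620) = 0.17064

Final: 0.17064


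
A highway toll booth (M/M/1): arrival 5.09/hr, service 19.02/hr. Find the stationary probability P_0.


ρ = 5.09/19.02 = 0.2676
P_n = (1−ρ)·ρ^n = (1 − 0.2676)·0.2676^0 = 0.7324·1.000000 = 0.732387

Final: 0.732387


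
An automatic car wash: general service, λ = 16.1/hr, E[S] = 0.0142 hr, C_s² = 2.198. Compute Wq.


ρ = λ·E[S] = 16.1·0.0142 = 0.2286
E[S²] = E[S]²(1+C_s²) = 0.0142²·(1+2.198) = 0.0006448
Wq = λ·E[S²]/(2(1−ρ)) = 16.1·0.0006448/(2·0.7714) = 0.006729 hr

Final: 0.006729 hr


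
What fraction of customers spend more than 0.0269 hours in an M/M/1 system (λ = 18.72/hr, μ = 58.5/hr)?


W ~ Exponential(μ−λ) for M/M/1.
μ − λ = 58.5 − 18.72 = 39.7800
P(W > t) = e^{−(μ−λ)t} = e^{−1.0701} = 0.342980

Final: 0.342980


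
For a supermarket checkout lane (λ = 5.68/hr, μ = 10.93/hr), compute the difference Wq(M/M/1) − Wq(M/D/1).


ρ = 5.68/10.93 = 0.5197
Wq(M/M/1) = ρ/(μ−λ) = 0.5197/5.25 = 0.09898 hr
Wq(M/D/1) = ρ/(2(μ−λ)) = 0.04949 hr
Savings = 0.09898 − 0.04949 = 0.04949 hr

Final: 0.04949 hr


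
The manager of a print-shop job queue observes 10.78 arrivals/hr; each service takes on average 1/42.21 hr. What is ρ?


ρ = λ/μ = 10.78/42.21 = 0.2554

Final: 0.2554


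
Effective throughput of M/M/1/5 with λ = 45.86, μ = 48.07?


ρ = 0.9540; P_K = (1−ρ)ρ^5/(1−ρ^6) = 0.147688
λ_eff = λ(1 − P_K) = 45.86·(1 − 0.147688) = 45.86·0.852312 = 39.0870 /hr

Final: 39.0870 /hr


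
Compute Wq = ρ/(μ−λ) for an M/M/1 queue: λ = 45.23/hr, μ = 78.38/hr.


ρ = 45.23/78.38 = 0.5771
Wq = ρ/(μ−λ) = 0.5771/(78.38 − 45.23) = 0.5771/33.15 = 0.01741 hr

Final: 0.01741 hr


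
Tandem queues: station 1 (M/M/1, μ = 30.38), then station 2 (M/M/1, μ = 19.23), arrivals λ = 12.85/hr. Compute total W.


Each node sees arrival rate λ = 12.85/hr (tandem ⇒ throughput preserved).
W₁ = 1/(μ₁−λ) = 1/(30.38−12.85) = 0.05705 hr
W₂ = 1/(μ₂−λ) = 1/(19.23−12.85) = 0.15674 hr
W_total = W₁ + W₂ = 0.05705 + 0.15674 = 0.21378 hr

Final: 0.21378 hr


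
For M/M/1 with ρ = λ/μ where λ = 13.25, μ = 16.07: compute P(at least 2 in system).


ρ = 13.25/16.07 = 0.8245
P(N ≥ n) = ρ^n = 0.8245^2 = 0.679829

Final: 0.679829


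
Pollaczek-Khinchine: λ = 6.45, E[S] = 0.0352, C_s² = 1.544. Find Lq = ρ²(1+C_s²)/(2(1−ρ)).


ρ = λ·E[S] = 6.45·0.0352 = 0.2270
Lq = ρ²(1+C_s²)/(2(1−ρ)) = 0.05155·(1+1.544)/(2·0.7730)
= 0.05155·2.5440/1.5459 = 0.08483

Final: 0.08483


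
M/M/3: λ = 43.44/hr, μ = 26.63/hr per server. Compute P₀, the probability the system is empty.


a = λ/μ = 43.44/26.63 = 1.6312; ρ = a/c = 0.5437
Σ_{k=0}^{2} a^k/k! (terms k=0..2) = 1.00000 + 1.63124 + 1.33048 = 3.96172
Tail: a^3/(3!(1−ρ)) = 4.34066/(6·0.4563) = 1.58562
P₀ = 1/(3.96172 + 1.58562) = 1/5.54734 = 0.180267

Final: 0.180267


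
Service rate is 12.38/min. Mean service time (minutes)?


Mean service time = 1/μ = 1/12.38 minute = 0.08078 minute
In minutes: 0.08078 × 1 = 0.08078 min

Final: 0.08078 min


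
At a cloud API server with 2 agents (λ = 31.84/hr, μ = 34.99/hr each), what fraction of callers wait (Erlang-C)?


a = λ/μ = 0.9100; ρ = a/2 = 0.4550
P₀ = 0.374583 (from M/M/c formula)
C(c,a) = [a^c/(c!(1−ρ))]·P₀ = [0.82805/(2·0.5450)]·0.374583
= 0.75966·0.374583 = 0.284557

Final: 0.284557


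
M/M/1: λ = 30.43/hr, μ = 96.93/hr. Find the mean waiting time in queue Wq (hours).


ρ = 30.43/96.93 = 0.3139
Wq = ρ/(μ−λ) = 0.3139/(96.93 − 30.43) = 0.3139/66.50 = 0.004721 hr

Final: 0.004721 hr


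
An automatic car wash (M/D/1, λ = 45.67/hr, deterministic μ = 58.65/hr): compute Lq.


ρ = 45.67/58.65 = 0.7787
M/D/1: Lq = ρ²/(2(1−ρ)) = 0.6064/(2·0.2213) = 1.36990

Final: 1.36990


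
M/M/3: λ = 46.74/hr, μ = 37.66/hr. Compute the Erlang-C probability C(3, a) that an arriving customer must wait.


a = λ/μ = 1.2411; ρ = a/3 = 0.4137
P₀ = 0.281316 (from M/M/c formula)
C(c,a) = [a^c/(c!(1−ρ))]·P₀ = [1.91172/(6·0.5863)]·0.281316
= 0.54344·0.281316 = 0.152880

Final: 0.152880


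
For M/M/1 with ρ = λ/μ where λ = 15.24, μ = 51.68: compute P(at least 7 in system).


ρ = 15.24/51.68 = 0.2949
P(N ≥ n) = ρ^n = 0.2949^7 = 0.0001939

Final: 0.0001939


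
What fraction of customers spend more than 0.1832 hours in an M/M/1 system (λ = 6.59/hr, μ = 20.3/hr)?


W ~ Exponential(μ−λ) for M/M/1.
μ − λ = 20.3 − 6.59 = 13.7100
P(W > t) = e^{−(μ−λ)t} = e^{−2.5117} = 0.081132

Final: 0.081132


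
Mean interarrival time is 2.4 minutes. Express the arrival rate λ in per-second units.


λ = 1/(interarrival time) in consistent units.
1 second = 0.0166667 min, so λ = 0.0166667/2.4 = 0.006944 per second

Final: 0.006944 /sec


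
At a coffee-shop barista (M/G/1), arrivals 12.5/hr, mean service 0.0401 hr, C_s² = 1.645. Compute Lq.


ρ = λ·E[S] = 12.5·0.0401 = 0.5012
Lq = ρ²(1+C_s²)/(2(1−ρ)) = 0.2513·(1+1.645)/(2·0.4988)
= 0.2513·2.6450/0.9975 = 0.66623

Final: 0.66623


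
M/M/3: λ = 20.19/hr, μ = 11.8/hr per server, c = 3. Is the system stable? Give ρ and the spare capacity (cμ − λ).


Total capacity cμ = 3·11.8 = 35.40/hr
ρ = λ/(cμ) = 20.19/35.40 = 0.5703
Stable ⇔ ρ < 1: YES
Spare capacity = cμ − λ = 35.40 − 20.19 = 15.21/hr

Final: ρ = 0.5703; stable; margin = 15.21/hr


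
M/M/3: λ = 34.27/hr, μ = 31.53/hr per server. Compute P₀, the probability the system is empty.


a = λ/μ = 34.27/31.53 = 1.0869; ρ = a/c = 0.3623
Σ_{k=0}^{2} a^k/k! (terms k=0..2) = 1.00000 + 1.08690 + 0.59068 = 2.67758
Tail: a^3/(3!(1−ρ)) = 1.28402/(6·0.6377) = 0.33559
P₀ = 1/(2.67758 + 0.33559) = 1/3.01316 = 0.331877

Final: 0.331877


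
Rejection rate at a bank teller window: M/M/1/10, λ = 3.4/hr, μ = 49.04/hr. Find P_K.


ρ = λ/μ = 3.4/49.04 = 0.06933
P_K = (1−ρ)ρ^K/(1−ρ^(K+1)) = (0.9307·2.566e-12)/(1 − 1.779e-13)
= 2.388e-12/1.000000 = 2.388e-12

Final: 2.388e-12


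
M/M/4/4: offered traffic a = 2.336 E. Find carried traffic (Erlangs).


B(4,2.336) = 0.131577 (Erlang-B)
Carried load = a(1 − B) = 2.336·(1 − 0.131577) = 2.336·0.868423 = 2.0286 E

Final: 2.0286 Erlangs


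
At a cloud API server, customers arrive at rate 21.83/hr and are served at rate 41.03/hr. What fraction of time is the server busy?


ρ = λ/μ = 21.83/41.03 = 0.5320

Final: 0.5320


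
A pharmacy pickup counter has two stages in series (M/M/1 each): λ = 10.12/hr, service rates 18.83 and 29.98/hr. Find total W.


Each node sees arrival rate λ = 10.12/hr (tandem ⇒ throughput preserved).
W₁ = 1/(μ₁−λ) = 1/(18.83−10.12) = 0.11481 hr
W₂ = 1/(μ₂−λ) = 1/(29.98−10.12) = 0.05035 hr
W_total = W₁ + W₂ = 0.11481 + 0.05035 = 0.16516 hr

Final: 0.16516 hr


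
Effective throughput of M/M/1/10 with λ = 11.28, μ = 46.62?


ρ = 0.2420; P_K = (1−ρ)ρ^10/(1−ρ^11) = 0.0000005213
λ_eff = λ(1 − P_K) = 11.28·(1 − 0.0000005213) = 11.28·0.999999 = 11.2800 /hr

Final: 11.2800 /hr


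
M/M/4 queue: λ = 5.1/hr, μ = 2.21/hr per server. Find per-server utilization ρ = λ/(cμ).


ρ = λ/(cμ) = 5.1/(4·2.21) = 5.1/8.84 = 0.5769

Final: 0.5769


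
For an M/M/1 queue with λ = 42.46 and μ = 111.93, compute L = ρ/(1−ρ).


ρ = λ/μ = 42.46/111.93 = 0.3793
L = ρ/(1−ρ) = 0.3793/(1 − 0.3793) = 0.3793/0.6207 = 0.6112

Final: 0.6112


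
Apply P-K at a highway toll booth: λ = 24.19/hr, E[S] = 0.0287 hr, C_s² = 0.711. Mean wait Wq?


ρ = λ·E[S] = 24.19·0.0287 = 0.6943
E[S²] = E[S]²(1+C_s²) = 0.0287²·(1+0.711) = 0.001409
Wq = λ·E[S²]/(2(1−ρ)) = 24.19·0.001409/(2·0.3057) = 0.05575 hr

Final: 0.05575 hr


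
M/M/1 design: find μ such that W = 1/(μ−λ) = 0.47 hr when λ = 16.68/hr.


W = 1/(μ−λ) ⇒ μ − λ = 1/W = 1/0.47 = 2.1277
μ = λ + 1/W = 16.68 + 2.1277 = 18.8077 per hr

Final: 18.8077 /hr


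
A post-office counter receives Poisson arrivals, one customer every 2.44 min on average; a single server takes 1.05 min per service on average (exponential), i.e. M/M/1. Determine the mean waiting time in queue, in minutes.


λ = 60/2.44 = 24.5902 /hr
μ = 60/1.05 = 57.1429 /hr
ρ = λ/μ = 24.5902/57.1429 = 0.4303
Wq = ρ/(μ−λ) = 0.4303/(57.1429−24.5902) = 0.01322 hr
In minutes: 0.01322·60 = 0.7932 min

Final: 0.7932 min


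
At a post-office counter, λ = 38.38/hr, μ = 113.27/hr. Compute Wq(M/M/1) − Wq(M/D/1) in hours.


ρ = 38.38/113.27 = 0.3388
Wq(M/M/1) = ρ/(μ−λ) = 0.3388/74.89 = 0.004524 hr
Wq(M/D/1) = ρ/(2(μ−λ)) = 0.002262 hr
Savings = 0.004524 − 0.002262 = 0.002262 hr

Final: 0.002262 hr


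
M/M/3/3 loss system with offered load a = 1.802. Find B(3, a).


B(c,a) = (a^c/c!) / Σ_{k=0}^{c} a^k/k!
a^3/3! = 0.975244
Σ terms (k=0..3): 1.00000 + 1.80200 + 1.62360 + 0.97524 = 5.400846
B = 0.975244/5.400846 = 0.180572

Final: 0.180572


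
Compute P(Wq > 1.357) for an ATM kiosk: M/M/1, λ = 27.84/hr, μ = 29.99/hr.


ρ = 27.84/29.99 = 0.9283
P(Wq > t) = ρ·e^{−(μ−λ)t} = 0.9283·e^{−2.9175}
= 0.9283·0.054066 = 0.050190

Final: 0.050190


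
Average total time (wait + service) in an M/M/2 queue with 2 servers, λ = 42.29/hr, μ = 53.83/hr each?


a = 0.7856; ρ = 0.3928; P₀ = 0.435945
Lq = P₀·a^c·ρ/(c!(1−ρ)²) = 0.14334
Wq = Lq/λ = 0.14334/42.29 = 0.003389 hr
W = Wq + 1/μ = 0.003389 + 0.01858 = 0.02197 hr

Final: 0.02197 hr


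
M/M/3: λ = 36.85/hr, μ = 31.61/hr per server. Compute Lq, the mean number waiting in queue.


a = λ/μ = 1.1658; ρ = a/3 = 0.3886
P₀ = 0.305143
Lq = P₀·a^c·ρ / (c!·(1−ρ)²) = 0.305143·1.58431·0.3886/(6·0.37382)
= 0.08376

Final: 0.08376


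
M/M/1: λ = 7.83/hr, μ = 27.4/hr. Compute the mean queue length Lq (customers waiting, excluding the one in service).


ρ = 7.83/27.4 = 0.2858
Lq = ρ²/(1−ρ) = 0.08166/0.7142 = 0.1143

Final: 0.1143


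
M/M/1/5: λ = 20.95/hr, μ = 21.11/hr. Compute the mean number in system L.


ρ = 20.95/21.11 = 0.9924
L = ρ[1 − (K+1)ρ^K + Kρ^(K+1)] / [(1−ρ)(1−ρ^(K+1))]
Numerator: 0.9924·(1 − 6·0.962673 + 5·0.955377) = 0.0008380
Denominator: (0.007579)·(0.044623) = 0.0003382
L = 0.0008380/0.0003382 = 2.4778

Final: 2.4778


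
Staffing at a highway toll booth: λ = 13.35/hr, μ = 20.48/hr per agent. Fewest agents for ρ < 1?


Stability requires cμ > λ ⇔ c > λ/μ.
λ/μ = 13.35/20.48 = 0.6519
Minimum integer c = ⌊0.6519⌋ + 1 = 1
Check: 1·20.48 = 20.48 > 13.35, while 0·20.48 = 0.00 ≤ 13.35

Final: 1 servers


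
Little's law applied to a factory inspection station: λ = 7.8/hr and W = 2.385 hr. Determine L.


L = λW = 7.8·2.385 = 18.6030

Final: 18.6030


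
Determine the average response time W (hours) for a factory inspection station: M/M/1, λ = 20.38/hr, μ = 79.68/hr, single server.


W = 1/(μ−λ) = 1/(79.68 − 20.38) = 1/59.30 = 0.01686 hr

Final: 0.01686 hr


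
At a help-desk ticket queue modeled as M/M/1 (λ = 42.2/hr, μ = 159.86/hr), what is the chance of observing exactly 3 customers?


ρ = 42.2/159.86 = 0.2640
P_n = (1−ρ)·ρ^n = (1 − 0.2640)·0.2640^3 = 0.7360·0.018396 = 0.013540

Final: 0.013540


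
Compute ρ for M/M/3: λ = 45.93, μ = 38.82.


ρ = λ/(cμ) = 45.93/(3·38.82) = 45.93/116.46 = 0.3944

Final: 0.3944


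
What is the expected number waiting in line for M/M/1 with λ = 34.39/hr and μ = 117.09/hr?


ρ = 34.39/117.09 = 0.2937
Lq = ρ²/(1−ρ) = 0.08626/0.7063 = 0.1221

Final: 0.1221


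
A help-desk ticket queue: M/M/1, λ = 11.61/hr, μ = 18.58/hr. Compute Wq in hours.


ρ = 11.61/18.58 = 0.6249
Wq = ρ/(μ−λ) = 0.6249/(18.58 − 11.61) = 0.6249/6.97 = 0.08965 hr

Final: 0.08965 hr


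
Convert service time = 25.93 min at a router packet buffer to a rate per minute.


μ = 1/(service time) in consistent units.
1 minute = 1 min, so μ = 1/25.93 = 0.03857 per minute

Final: 0.03857 /min


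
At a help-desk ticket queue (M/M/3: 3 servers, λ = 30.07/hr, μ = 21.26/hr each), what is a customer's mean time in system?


a = 1.4144; ρ = 0.4715; P₀ = 0.232186
Lq = P₀·a^c·ρ/(c!(1−ρ)²) = 0.18480
Wq = Lq/λ = 0.18480/30.07 = 0.006146 hr
W = Wq + 1/μ = 0.006146 + 0.04704 = 0.05318 hr

Final: 0.05318 hr


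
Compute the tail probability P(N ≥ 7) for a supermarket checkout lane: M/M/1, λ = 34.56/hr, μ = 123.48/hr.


ρ = 34.56/123.48 = 0.2799
P(N ≥ n) = ρ^n = 0.2799^7 = 0.0001345

Final: 0.0001345


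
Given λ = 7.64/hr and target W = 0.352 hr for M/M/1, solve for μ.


W = 1/(μ−λ) ⇒ μ − λ = 1/W = 1/0.352 = 2.8409
μ = λ + 1/W = 7.64 + 2.8409 = 10.4809 per hr

Final: 10.4809 /hr


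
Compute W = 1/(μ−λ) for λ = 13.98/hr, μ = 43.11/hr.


W = 1/(μ−λ) = 1/(43.11 − 13.98) = 1/29.13 = 0.03433 hr

Final: 0.03433 hr


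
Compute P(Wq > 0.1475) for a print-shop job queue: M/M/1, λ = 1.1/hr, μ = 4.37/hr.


ρ = 1.1/4.37 = 0.2517
P(Wq > t) = ρ·e^{−(μ−λ)t} = 0.2517·e^{−0.4823}
= 0.2517·0.617346 = 0.155396

Final: 0.155396


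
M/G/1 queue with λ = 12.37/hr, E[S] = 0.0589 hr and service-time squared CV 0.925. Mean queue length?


ρ = λ·E[S] = 12.37·0.0589 = 0.7286
Lq = ρ²(1+C_s²)/(2(1−ρ)) = 0.5308·(1+0.925)/(2·0.2714)
= 0.5308·1.9250/0.5428 = 1.88256

Final: 1.88256


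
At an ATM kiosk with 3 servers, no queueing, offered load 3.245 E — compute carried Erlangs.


B(3,3.245) = 0.374547 (Erlang-B)
Carried load = a(1 − B) = 3.245·(1 − 0.374547) = 3.245·0.625453 = 2.0296 E

Final: 2.0296 Erlangs


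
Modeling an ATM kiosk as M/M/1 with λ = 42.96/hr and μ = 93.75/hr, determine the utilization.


ρ = λ/μ = 42.96/93.75 = 0.4582

Final: 0.4582


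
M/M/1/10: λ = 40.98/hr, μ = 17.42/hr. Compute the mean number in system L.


ρ = 40.98/17.42 = 2.3525
L = ρ[1 − (K+1)ρ^K + Kρ^(K+1)] / [(1−ρ)(1−ρ^(K+1))]
Numerator: 2.3525·(1 − 11·5190.844677 + 10·12211.298214) = 152945.007132
Denominator: (-1.3525)·(-12210.298214) = 16514.042819
L = 152945.007132/16514.042819 = 9.2615

Final: 9.2615


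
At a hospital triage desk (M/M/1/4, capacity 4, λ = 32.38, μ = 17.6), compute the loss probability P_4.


ρ = λ/μ = 32.38/17.6 = 1.8398
P_K = (1−ρ)ρ^K/(1−ρ^(K+1)) = (-0.8398·11.456625)/(1 − 21.077587)
= -9.620961/-20.077587 = 0.479189

Final: 0.479189


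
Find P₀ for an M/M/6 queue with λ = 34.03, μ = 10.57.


a = λ/μ = 34.03/10.57 = 3.2195; ρ = a/c = 0.5366
Σ_{k=0}^{5} a^k/k! (terms k=0..5) = 1.00000 + 3.21949 + 5.18256 + 5.56173 + 4.47648 + 2.88240 = 22.32265
Tail: a^6/(6!(1−ρ)) = 1113.58089/(720·0.4634) = 3.33746
P₀ = 1/(22.32265 + 3.33746) = 1/25.66010 = 0.038971

Final: 0.038971


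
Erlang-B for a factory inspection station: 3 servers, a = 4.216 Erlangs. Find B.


B(c,a) = (a^c/c!) / Σ_{k=0}^{c} a^k/k!
a^3/3! = 12.489658
Σ terms (k=0..3): 1.00000 + 4.21600 + 8.88733 + 12.48966 = 26.592986
B = 12.489658/26.592986 = 0.469660

Final: 0.469660


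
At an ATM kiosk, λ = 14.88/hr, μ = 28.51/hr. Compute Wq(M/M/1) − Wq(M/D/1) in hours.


ρ = 14.88/28.51 = 0.5219
Wq(M/M/1) = ρ/(μ−λ) = 0.5219/13.63 = 0.03829 hr
Wq(M/D/1) = ρ/(2(μ−λ)) = 0.01915 hr
Savings = 0.03829 − 0.01915 = 0.01915 hr

Final: 0.01915 hr


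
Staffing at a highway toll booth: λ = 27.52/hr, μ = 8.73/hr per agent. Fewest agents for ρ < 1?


Stability requires cμ > λ ⇔ c > λ/μ.
λ/μ = 27.52/8.73 = 3.1523
Minimum integer c = ⌊3.1523⌋ + 1 = 4
Check: 4·8.73 = 34.92 > 27.52, while 3·8.73 = 26.19 ≤ 27.52

Final: 4 servers


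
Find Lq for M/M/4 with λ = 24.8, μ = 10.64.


a = λ/μ = 2.3308; ρ = a/4 = 0.5827
P₀ = 0.090052
Lq = P₀·a^c·ρ / (c!·(1−ρ)²) = 0.090052·29.51482·0.5827/(24·0.17413)
= 0.37059

Final: 0.37059


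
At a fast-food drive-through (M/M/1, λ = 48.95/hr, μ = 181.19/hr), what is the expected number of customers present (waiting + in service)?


ρ = λ/μ = 48.95/181.19 = 0.2702
L = ρ/(1−ρ) = 0.2702/(1 − 0.2702) = 0.2702/0.7298 = 0.3702

Final: 0.3702


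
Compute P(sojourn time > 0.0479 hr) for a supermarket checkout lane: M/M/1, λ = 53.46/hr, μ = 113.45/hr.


W ~ Exponential(μ−λ) for M/M/1.
μ − λ = 113.45 − 53.46 = 59.9900
P(W > t) = e^{−(μ−λ)t} = e^{−2.8735} = 0.056500

Final: 0.056500


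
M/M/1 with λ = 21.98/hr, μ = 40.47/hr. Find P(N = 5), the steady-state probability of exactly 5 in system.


ρ = 21.98/40.47 = 0.5431
P_n = (1−ρ)·ρ^n = (1 − 0.5431)·0.5431^5 = 0.4569·0.047258 = 0.021591

Final: 0.021591


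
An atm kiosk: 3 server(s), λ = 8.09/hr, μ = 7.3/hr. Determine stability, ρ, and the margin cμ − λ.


Total capacity cμ = 3·7.3 = 21.90/hr
ρ = λ/(cμ) = 8.09/21.90 = 0.3694
Stable ⇔ ρ < 1: YES
Spare capacity = cμ − λ = 21.90 − 8.09 = 13.81/hr

Final: ρ = 0.3694; stable; margin = 13.81/hr


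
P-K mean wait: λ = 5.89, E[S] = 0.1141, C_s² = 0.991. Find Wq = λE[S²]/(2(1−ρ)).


ρ = λ·E[S] = 5.89·0.1141 = 0.6720
E[S²] = E[S]²(1+C_s²) = 0.1141²·(1+0.991) = 0.025920
Wq = λ·E[S²]/(2(1−ρ)) = 5.89·0.025920/(2·0.3280) = 0.23277 hr

Final: 0.23277 hr


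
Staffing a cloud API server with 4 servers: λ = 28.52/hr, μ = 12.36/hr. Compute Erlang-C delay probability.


a = λ/μ = 2.3074; ρ = a/4 = 0.5769
P₀ = 0.092519 (from M/M/c formula)
C(c,a) = [a^c/(c!(1−ρ))]·P₀ = [28.34812/(24·0.4231)]·0.092519
= 2.79145·0.092519 = 0.258261

Final: 0.258261


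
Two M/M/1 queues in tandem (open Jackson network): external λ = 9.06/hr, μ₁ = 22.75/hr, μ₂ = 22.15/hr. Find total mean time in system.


Each node sees arrival rate λ = 9.06/hr (tandem ⇒ throughput preserved).
W₁ = 1/(μ₁−λ) = 1/(22.75−9.06) = 0.07305 hr
W₂ = 1/(μ₂−λ) = 1/(22.15−9.06) = 0.07639 hr
W_total = W₁ + W₂ = 0.07305 + 0.07639 = 0.14944 hr

Final: 0.14944 hr


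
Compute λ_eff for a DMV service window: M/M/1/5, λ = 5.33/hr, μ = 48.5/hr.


ρ = 0.1099; P_K = (1−ρ)ρ^5/(1−ρ^6) = 0.00001427
λ_eff = λ(1 − P_K) = 5.33·(1 − 0.00001427) = 5.33·0.999986 = 5.3299 /hr

Final: 5.3299 /hr


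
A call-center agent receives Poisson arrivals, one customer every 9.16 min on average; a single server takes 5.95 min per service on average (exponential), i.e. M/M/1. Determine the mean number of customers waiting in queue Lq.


λ = 60/9.16 = 6.5502 /hr
μ = 60/5.95 = 10.0840 /hr
ρ = λ/μ = 6.5502/10.0840 = 0.6496
Lq = ρ²/(1−ρ) = 0.4219/0.3504 = 1.2040

Final: 1.2040


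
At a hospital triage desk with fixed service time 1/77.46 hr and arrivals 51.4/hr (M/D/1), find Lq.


ρ = 51.4/77.46 = 0.6636
M/D/1: Lq = ρ²/(2(1−ρ)) = 0.4403/(2·0.3364) = 0.65440

Final: 0.65440


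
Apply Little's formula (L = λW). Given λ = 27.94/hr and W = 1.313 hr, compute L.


L = λW = 27.94·1.313 = 36.6852

Final: 36.6852


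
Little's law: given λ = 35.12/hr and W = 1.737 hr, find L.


L = λW = 35.12·1.737 = 61.0034

Final: 61.0034


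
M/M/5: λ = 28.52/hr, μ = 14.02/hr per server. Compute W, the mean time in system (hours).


a = 2.0342; ρ = 0.4068; P₀ = 0.129715
Lq = P₀·a^c·ρ/(c!(1−ρ)²) = 0.04354
Wq = Lq/λ = 0.04354/28.52 = 0.001527 hr
W = Wq + 1/μ = 0.001527 + 0.07133 = 0.07285 hr

Final: 0.07285 hr


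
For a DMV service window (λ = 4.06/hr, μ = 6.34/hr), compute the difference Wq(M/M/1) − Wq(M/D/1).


ρ = 4.06/6.34 = 0.6404
Wq(M/M/1) = ρ/(μ−λ) = 0.6404/2.28 = 0.28087 hr
Wq(M/D/1) = ρ/(2(μ−λ)) = 0.14043 hr
Savings = 0.28087 − 0.14043 = 0.14043 hr

Final: 0.14043 hr


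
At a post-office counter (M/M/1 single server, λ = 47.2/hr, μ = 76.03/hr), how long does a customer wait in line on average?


ρ = 47.2/76.03 = 0.6208
Wq = ρ/(μ−λ) = 0.6208/(76.03 − 47.2) = 0.6208/28.83 = 0.02153 hr

Final: 0.02153 hr


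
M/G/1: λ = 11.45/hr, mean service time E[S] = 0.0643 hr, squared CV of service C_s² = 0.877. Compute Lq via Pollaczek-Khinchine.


ρ = λ·E[S] = 11.45·0.0643 = 0.7362
Lq = ρ²(1+C_s²)/(2(1−ρ)) = 0.5420·(1+0.877)/(2·0.2638)
= 0.5420·1.8770/0.5275 = 1.92863

Final: 1.92863


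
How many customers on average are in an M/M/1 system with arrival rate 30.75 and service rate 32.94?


ρ = λ/μ = 30.75/32.94 = 0.9335
L = ρ/(1−ρ) = 0.9335/(1 − 0.9335) = 0.9335/0.06648 = 14.0411

Final: 14.0411


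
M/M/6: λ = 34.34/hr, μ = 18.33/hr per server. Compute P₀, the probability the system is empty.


a = λ/μ = 34.34/18.33 = 1.8734; ρ = a/c = 0.3122
Σ_{k=0}^{5} a^k/k! (terms k=0..5) = 1.00000 + 1.87343 + 1.75487 + 1.09588 + 0.51326 + 0.19231 = 6.42976
Tail: a^6/(6!(1−ρ)) = 43.23415/(720·0.6878) = 0.08731
P₀ = 1/(6.42976 + 0.08731) = 1/6.51707 = 0.153443

Final: 0.153443


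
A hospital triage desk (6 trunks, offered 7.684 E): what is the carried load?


B(6,7.684) = 0.372152 (Erlang-B)
Carried load = a(1 − B) = 7.684·(1 − 0.372152) = 7.684·0.627848 = 4.8244 E

Final: 4.8244 Erlangs


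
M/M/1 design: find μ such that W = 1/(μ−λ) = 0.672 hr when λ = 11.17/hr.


W = 1/(μ−λ) ⇒ μ − λ = 1/W = 1/0.672 = 1.4881
μ = λ + 1/W = 11.17 + 1.4881 = 12.6581 per hr

Final: 12.6581 /hr


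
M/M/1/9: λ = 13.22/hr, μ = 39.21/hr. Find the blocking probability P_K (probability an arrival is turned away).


ρ = λ/μ = 13.22/39.21 = 0.3372
P_K = (1−ρ)ρ^K/(1−ρ^(K+1)) = (0.6628·0.00005630)/(1 − 0.00001898)
= 0.00003732/0.999981 = 0.00003732

Final: 0.00003732


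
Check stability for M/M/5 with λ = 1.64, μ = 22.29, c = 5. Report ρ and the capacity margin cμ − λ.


Total capacity cμ = 5·22.29 = 111.45/hr
ρ = λ/(cμ) = 1.64/111.45 = 0.01472
Stable ⇔ ρ < 1: YES
Spare capacity = cμ − λ = 111.45 − 1.64 = 109.81/hr

Final: ρ = 0.01472; stable; margin = 109.81/hr


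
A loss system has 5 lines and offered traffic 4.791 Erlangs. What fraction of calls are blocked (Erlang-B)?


B(c,a) = (a^c/c!) / Σ_{k=0}^{c} a^k/k!
a^5/5! = 21.035343
Σ terms (k=0..5): 1.00000 + 4.79100 + 11.47684 + 18.32851 + 21.95298 + 21.03534 = 78.584676
B = 21.035343/78.584676 = 0.267677

Final: 0.267677


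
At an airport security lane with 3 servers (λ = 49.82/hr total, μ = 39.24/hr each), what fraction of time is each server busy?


ρ = λ/(cμ) = 49.82/(3·39.24) = 49.82/117.72 = 0.4232

Final: 0.4232


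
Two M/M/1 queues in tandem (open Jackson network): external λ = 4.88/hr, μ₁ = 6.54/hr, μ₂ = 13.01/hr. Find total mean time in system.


Each node sees arrival rate λ = 4.88/hr (tandem ⇒ throughput preserved).
W₁ = 1/(μ₁−λ) = 1/(6.54−4.88) = 0.60241 hr
W₂ = 1/(μ₂−λ) = 1/(13.01−4.88) = 0.12300 hr
W_total = W₁ + W₂ = 0.60241 + 0.12300 = 0.72541 hr

Final: 0.72541 hr


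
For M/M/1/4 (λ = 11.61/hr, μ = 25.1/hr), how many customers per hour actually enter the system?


ρ = 0.4625; P_K = (1−ρ)ρ^4/(1−ρ^5) = 0.025134
λ_eff = λ(1 − P_K) = 11.61·(1 − 0.025134) = 11.61·0.974866 = 11.3182 /hr

Final: 11.3182 /hr


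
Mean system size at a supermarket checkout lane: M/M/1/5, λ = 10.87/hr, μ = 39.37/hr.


ρ = 10.87/39.37 = 0.2761
L = ρ[1 − (K+1)ρ^K + Kρ^(K+1)] / [(1−ρ)(1−ρ^(K+1))]
Numerator: 0.2761·(1 − 6·0.001604 + 5·0.0004430) = 0.274052
Denominator: (0.7239)·(0.999557) = 0.723581
L = 0.274052/0.723581 = 0.3787

Final: 0.3787


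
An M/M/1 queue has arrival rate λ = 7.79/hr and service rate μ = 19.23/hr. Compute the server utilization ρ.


ρ = λ/μ = 7.79/19.23 = 0.4051

Final: 0.4051


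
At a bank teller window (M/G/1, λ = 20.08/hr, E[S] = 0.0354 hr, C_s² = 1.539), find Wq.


ρ = λ·E[S] = 20.08·0.0354 = 0.7108
E[S²] = E[S]²(1+C_s²) = 0.0354²·(1+1.539) = 0.003182
Wq = λ·E[S²]/(2(1−ρ)) = 20.08·0.003182/(2·0.2892) = 0.11047 hr

Final: 0.11047 hr


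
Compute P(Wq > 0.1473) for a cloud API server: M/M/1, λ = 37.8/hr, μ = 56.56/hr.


ρ = 37.8/56.56 = 0.6683
P(Wq > t) = ρ·e^{−(μ−λ)t} = 0.6683·e^{−2.7633}
= 0.6683·0.063080 = 0.042158

Final: 0.042158


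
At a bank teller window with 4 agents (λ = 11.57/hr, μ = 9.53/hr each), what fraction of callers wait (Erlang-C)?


a = λ/μ = 1.2141; ρ = a/4 = 0.3035
P₀ = 0.295924 (from M/M/c formula)
C(c,a) = [a^c/(c!(1−ρ))]·P₀ = [2.17251/(24·0.6965)]·0.295924
= 0.12997·0.295924 = 0.038461

Final: 0.038461


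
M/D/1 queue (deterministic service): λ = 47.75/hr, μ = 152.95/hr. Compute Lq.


ρ = 47.75/152.95 = 0.3122
M/D/1: Lq = ρ²/(2(1−ρ)) = 0.09746/(2·0.6878) = 0.07085

Final: 0.07085


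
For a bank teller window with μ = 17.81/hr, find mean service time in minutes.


Mean service time = 1/μ = 1/17.81 hour = 0.05615 hour
In minutes: 0.05615 × 60 = 3.3689 min

Final: 3.3689 min


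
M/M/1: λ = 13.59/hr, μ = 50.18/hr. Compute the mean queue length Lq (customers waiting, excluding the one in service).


ρ = 13.59/50.18 = 0.2708
Lq = ρ²/(1−ρ) = 0.07335/0.7292 = 0.1006

Final: 0.1006


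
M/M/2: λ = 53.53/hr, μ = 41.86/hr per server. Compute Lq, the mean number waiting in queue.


a = λ/μ = 1.2788; ρ = a/2 = 0.6394
P₀ = 0.219964
Lq = P₀·a^c·ρ / (c!·(1−ρ)²) = 0.219964·1.63529·0.6394/(2·0.13004)
= 0.88434

Final: 0.88434


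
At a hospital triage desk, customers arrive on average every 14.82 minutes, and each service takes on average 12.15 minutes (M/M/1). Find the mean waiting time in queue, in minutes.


λ = 60/14.82 = 4.0486 /hr
μ = 60/12.15 = 4.9383 /hr
ρ = λ/μ = 4.0486/4.9383 = 0.8198
Wq = ρ/(μ−λ) = 0.8198/(4.9383−4.0486) = 0.92149 hr
In minutes: 0.92149·60 = 55.289 min

Final: 55.289 min


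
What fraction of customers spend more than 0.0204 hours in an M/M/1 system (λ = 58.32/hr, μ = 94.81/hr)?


W ~ Exponential(μ−λ) for M/M/1.
μ − λ = 94.81 − 58.32 = 36.4900
P(W > t) = e^{−(μ−λ)t} = e^{−0.7444} = 0.475021

Final: 0.475021


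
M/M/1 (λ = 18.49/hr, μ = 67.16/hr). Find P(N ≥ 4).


ρ = 18.49/67.16 = 0.2753
P(N ≥ n) = ρ^n = 0.2753^4 = 0.005745

Final: 0.005745


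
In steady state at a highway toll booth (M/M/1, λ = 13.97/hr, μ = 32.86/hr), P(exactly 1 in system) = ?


ρ = 13.97/32.86 = 0.4251
P_n = (1−ρ)·ρ^n = (1 − 0.4251)·0.4251^1 = 0.5749·0.425137 = 0.244396

Final: 0.244396


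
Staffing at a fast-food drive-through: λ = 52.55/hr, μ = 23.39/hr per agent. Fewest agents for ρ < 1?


Stability requires cμ > λ ⇔ c > λ/μ.
λ/μ = 52.55/23.39 = 2.2467
Minimum integer c = ⌊2.2467⌋ + 1 = 3
Check: 3·23.39 = 70.17 > 52.55, while 2·23.39 = 46.78 ≤ 52.55

Final: 3 servers


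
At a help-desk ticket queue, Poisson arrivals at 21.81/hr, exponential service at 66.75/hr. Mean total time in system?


W = 1/(μ−λ) = 1/(66.75 − 21.81) = 1/44.94 = 0.02225 hr

Final: 0.02225 hr


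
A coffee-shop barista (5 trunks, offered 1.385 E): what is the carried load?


B(5,1.385) = 0.010663 (Erlang-B)
Carried load = a(1 − B) = 1.385·(1 − 0.010663) = 1.385·0.989337 = 1.3702 E

Final: 1.3702 Erlangs


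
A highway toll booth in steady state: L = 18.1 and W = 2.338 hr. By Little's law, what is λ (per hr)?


λ = L/W = 18.1/2.338 = 7.7417 /hr

Final: 7.7417 /hr


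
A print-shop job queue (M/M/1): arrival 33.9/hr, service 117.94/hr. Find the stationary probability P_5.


ρ = 33.9/117.94 = 0.2874
P_n = (1−ρ)·ρ^n = (1 − 0.2874)·0.2874^5 = 0.7126·0.001962 = 0.001398

Final: 0.001398


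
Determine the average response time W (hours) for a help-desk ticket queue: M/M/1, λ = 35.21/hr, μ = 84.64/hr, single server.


W = 1/(μ−λ) = 1/(84.64 − 35.21) = 1/49.43 = 0.02023 hr

Final: 0.02023 hr


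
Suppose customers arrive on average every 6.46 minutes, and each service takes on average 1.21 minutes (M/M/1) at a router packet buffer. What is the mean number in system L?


λ = 60/6.46 = 9.2879 /hr
μ = 60/1.21 = 49.5868 /hr
ρ = λ/μ = 9.2879/49.5868 = 0.1873
L = ρ/(1−ρ) = 0.1873/0.8127 = 0.2305

Final: 0.2305


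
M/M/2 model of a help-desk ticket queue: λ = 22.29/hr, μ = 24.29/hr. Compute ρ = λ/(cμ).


ρ = λ/(cμ) = 22.29/(2·24.29) = 22.29/48.58 = 0.4588

Final: 0.4588


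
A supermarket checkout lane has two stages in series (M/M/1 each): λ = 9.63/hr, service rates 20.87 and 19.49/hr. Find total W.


Each node sees arrival rate λ = 9.63/hr (tandem ⇒ throughput preserved).
W₁ = 1/(μ₁−λ) = 1/(20.87−9.63) = 0.08897 hr
W₂ = 1/(μ₂−λ) = 1/(19.49−9.63) = 0.10142 hr
W_total = W₁ + W₂ = 0.08897 + 0.10142 = 0.19039 hr

Final: 0.19039 hr


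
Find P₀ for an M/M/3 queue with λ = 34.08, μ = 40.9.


a = λ/μ = 34.08/40.9 = 0.8333; ρ = a/c = 0.2778
Σ_{k=0}^{2} a^k/k! (terms k=0..2) = 1.00000 + 0.83325 + 0.34715 = 2.18041
Tail: a^3/(3!(1−ρ)) = 0.57853/(6·0.7222) = 0.13350
P₀ = 1/(2.18041 + 0.13350) = 1/2.31391 = 0.432169

Final: 0.432169


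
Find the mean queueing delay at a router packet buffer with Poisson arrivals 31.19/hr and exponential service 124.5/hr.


ρ = 31.19/124.5 = 0.2505
Wq = ρ/(μ−λ) = 0.2505/(124.5 − 31.19) = 0.2505/93.31 = 0.002685 hr

Final: 0.002685 hr


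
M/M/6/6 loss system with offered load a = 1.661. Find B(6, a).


B(c,a) = (a^c/c!) / Σ_{k=0}^{c} a^k/k!
a^6/6! = 0.029167
Σ terms (k=0..6): 1.00000 + 1.66100 + 1.37946 + 0.76376 + 0.31715 + 0.10536 + 0.02917 = 5.255898
B = 0.029167/5.255898 = 0.005549

Final: 0.005549


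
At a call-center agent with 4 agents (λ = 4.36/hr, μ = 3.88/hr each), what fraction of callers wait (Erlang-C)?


a = λ/μ = 1.1237; ρ = a/4 = 0.2809
P₀ = 0.324259 (from M/M/c formula)
C(c,a) = [a^c/(c!(1−ρ))]·P₀ = [1.59448/(24·0.7191)]·0.324259
= 0.09239·0.324259 = 0.029959

Final: 0.029959


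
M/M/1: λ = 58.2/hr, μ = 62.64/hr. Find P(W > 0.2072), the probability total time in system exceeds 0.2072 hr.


W ~ Exponential(μ−λ) for M/M/1.
μ − λ = 62.64 − 58.2 = 4.4400
P(W > t) = e^{−(μ−λ)t} = e^{−0.9200} = 0.398532

Final: 0.398532


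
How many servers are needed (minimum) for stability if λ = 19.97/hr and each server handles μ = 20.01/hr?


Stability requires cμ > λ ⇔ c > λ/μ.
λ/μ = 19.97/20.01 = 0.9980
Minimum integer c = ⌊0.9980⌋ + 1 = 1
Check: 1·20.01 = 20.01 > 19.97, while 0·20.01 = 0.00 ≤ 19.97

Final: 1 servers


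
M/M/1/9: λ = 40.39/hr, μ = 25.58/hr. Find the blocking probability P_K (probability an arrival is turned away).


ρ = λ/μ = 40.39/25.58 = 1.5790
P_K = (1−ρ)ρ^K/(1−ρ^(K+1)) = (-0.5790·61.004211)/(1 − 96.323694)
= -35.319483/-95.323694 = 0.370522

Final: 0.370522


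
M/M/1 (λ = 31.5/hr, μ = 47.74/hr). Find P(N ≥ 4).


ρ = 31.5/47.74 = 0.6598
P(N ≥ n) = ρ^n = 0.6598^4 = 0.189545

Final: 0.189545


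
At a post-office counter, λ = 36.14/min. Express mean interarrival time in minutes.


Mean interarrival time = 1/λ = 1/36.14 minute = 0.02767 minute
In minutes: 0.02767 × 1 = 0.02767 min

Final: 0.02767 min


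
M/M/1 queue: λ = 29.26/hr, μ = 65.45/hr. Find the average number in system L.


ρ = λ/μ = 29.26/65.45 = 0.4471
L = ρ/(1−ρ) = 0.4471/(1 − 0.4471) = 0.4471/0.5529 = 0.8085

Final: 0.8085


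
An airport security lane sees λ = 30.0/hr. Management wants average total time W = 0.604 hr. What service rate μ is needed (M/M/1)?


W = 1/(μ−λ) ⇒ μ − λ = 1/W = 1/0.604 = 1.6556
μ = λ + 1/W = 30.0 + 1.6556 = 31.6556 per hr

Final: 31.6556 /hr


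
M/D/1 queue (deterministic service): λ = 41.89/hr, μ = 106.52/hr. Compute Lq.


ρ = 41.89/106.52 = 0.3933
M/D/1: Lq = ρ²/(2(1−ρ)) = 0.1547/(2·0.6067) = 0.12745

Final: 0.12745


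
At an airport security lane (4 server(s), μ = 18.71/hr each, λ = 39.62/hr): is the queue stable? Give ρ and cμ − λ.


Total capacity cμ = 4·18.71 = 74.84/hr
ρ = λ/(cμ) = 39.62/74.84 = 0.5294
Stable ⇔ ρ < 1: YES
Spare capacity = cμ − λ = 74.84 − 39.62 = 35.22/hr

Final: ρ = 0.5294; stable; margin = 35.22/hr


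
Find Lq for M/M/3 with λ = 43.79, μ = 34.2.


a = λ/μ = 1.2804; ρ = a/3 = 0.4268
P₀ = 0.269505
Lq = P₀·a^c·ρ / (c!·(1−ρ)²) = 0.269505·2.09916·0.4268/(6·0.32855)
= 0.12248

Final: 0.12248


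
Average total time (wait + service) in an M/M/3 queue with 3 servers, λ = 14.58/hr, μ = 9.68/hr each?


a = 1.5062; ρ = 0.5021; P₀ = 0.209019
Lq = P₀·a^c·ρ/(c!(1−ρ)²) = 0.24105
Wq = Lq/λ = 0.24105/14.58 = 0.01653 hr
W = Wq + 1/μ = 0.01653 + 0.10331 = 0.11984 hr

Final: 0.11984 hr


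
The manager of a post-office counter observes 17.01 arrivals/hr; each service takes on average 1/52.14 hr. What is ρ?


ρ = λ/μ = 17.01/52.14 = 0.3262

Final: 0.3262


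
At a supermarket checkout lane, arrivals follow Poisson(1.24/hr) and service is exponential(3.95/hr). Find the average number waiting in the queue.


ρ = 1.24/3.95 = 0.3139
Lq = ρ²/(1−ρ) = 0.09855/0.6861 = 0.1436

Final: 0.1436


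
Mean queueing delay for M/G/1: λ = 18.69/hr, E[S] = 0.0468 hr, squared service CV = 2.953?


ρ = λ·E[S] = 18.69·0.0468 = 0.8747
E[S²] = E[S]²(1+C_s²) = 0.0468²·(1+2.953) = 0.008658
Wq = λ·E[S²]/(2(1−ρ)) = 18.69·0.008658/(2·0.1253) = 0.64568 hr

Final: 0.64568 hr


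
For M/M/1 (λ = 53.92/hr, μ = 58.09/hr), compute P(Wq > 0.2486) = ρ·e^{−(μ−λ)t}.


ρ = 53.92/58.09 = 0.9282
P(Wq > t) = ρ·e^{−(μ−λ)t} = 0.9282·e^{−1.0367}
= 0.9282·0.354636 = 0.329179

Final: 0.329179


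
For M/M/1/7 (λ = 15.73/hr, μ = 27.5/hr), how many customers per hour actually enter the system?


ρ = 0.5720; P_K = (1−ρ)ρ^7/(1−ρ^8) = 0.008674
λ_eff = λ(1 − P_K) = 15.73·(1 − 0.008674) = 15.73·0.991326 = 15.5936 /hr

Final: 15.5936 /hr


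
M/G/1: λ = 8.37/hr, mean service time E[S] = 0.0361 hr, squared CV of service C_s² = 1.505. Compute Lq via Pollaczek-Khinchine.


ρ = λ·E[S] = 8.37·0.0361 = 0.3022
Lq = ρ²(1+C_s²)/(2(1−ρ)) = 0.09130·(1+1.505)/(2·0.6978)
= 0.09130·2.5050/1.3957 = 0.16386

Final: 0.16386


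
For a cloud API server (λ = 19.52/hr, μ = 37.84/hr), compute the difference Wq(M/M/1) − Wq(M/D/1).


ρ = 19.52/37.84 = 0.5159
Wq(M/M/1) = ρ/(μ−λ) = 0.5159/18.32 = 0.02816 hr
Wq(M/D/1) = ρ/(2(μ−λ)) = 0.01408 hr
Savings = 0.02816 − 0.01408 = 0.01408 hr

Final: 0.01408 hr


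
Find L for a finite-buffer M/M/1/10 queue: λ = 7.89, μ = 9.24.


ρ = 7.89/9.24 = 0.8539
L = ρ[1 − (K+1)ρ^K + Kρ^(K+1)] / [(1−ρ)(1−ρ^(K+1))]
Numerator: 0.8539·(1 − 11·0.206087 + 10·0.175977) = 0.420810
Denominator: (0.1461)·(0.824023) = 0.120393
L = 0.420810/0.120393 = 3.4953

Final: 3.4953


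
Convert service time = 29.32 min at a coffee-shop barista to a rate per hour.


μ = 1/(service time) in consistent units.
1 hour = 60 min, so μ = 60/29.32 = 2.0464 per hour

Final: 2.0464 /hr


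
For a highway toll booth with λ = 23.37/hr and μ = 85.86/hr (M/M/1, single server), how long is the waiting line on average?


ρ = 23.37/85.86 = 0.2722
Lq = ρ²/(1−ρ) = 0.07409/0.7278 = 0.1018

Final: 0.1018


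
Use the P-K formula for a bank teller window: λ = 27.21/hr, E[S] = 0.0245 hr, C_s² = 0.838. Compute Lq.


ρ = λ·E[S] = 27.21·0.0245 = 0.6666
Lq = ρ²(1+C_s²)/(2(1−ρ)) = 0.4444·(1+0.838)/(2·0.3334)
= 0.4444·1.8380/0.6667 = 1.22517

Final: 1.22517


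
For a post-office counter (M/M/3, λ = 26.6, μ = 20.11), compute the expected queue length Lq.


a = λ/μ = 1.3227; ρ = a/3 = 0.4409
P₀ = 0.257241
Lq = P₀·a^c·ρ / (c!·(1−ρ)²) = 0.257241·2.31424·0.4409/(6·0.31258)
= 0.13995

Final: 0.13995


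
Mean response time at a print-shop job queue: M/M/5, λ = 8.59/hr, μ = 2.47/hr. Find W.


a = 3.4777; ρ = 0.6955; P₀ = 0.026628
Lq = P₀·a^c·ρ/(c!(1−ρ)²) = 0.84707
Wq = Lq/λ = 0.84707/8.59 = 0.09861 hr
W = Wq + 1/μ = 0.09861 + 0.40486 = 0.50347 hr

Final: 0.50347 hr


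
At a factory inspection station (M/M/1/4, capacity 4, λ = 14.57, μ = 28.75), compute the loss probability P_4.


ρ = λ/μ = 14.57/28.75 = 0.5068
P_K = (1−ρ)ρ^K/(1−ρ^(K+1)) = (0.4932·0.065961)/(1 − 0.033428)
= 0.032533/0.966572 = 0.033658

Final: 0.033658
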